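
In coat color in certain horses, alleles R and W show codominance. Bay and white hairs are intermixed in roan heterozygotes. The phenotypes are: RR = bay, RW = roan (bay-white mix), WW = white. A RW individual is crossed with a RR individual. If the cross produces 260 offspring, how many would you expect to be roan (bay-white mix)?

Punnett square for RW × RR:
Offspring genotypes: 2 RR, 2 RW
Phenotype counts: 2 bay, 2 roan (bay-white mix)
roan (bay-white mix): 2 out of 4 → fraction 1/2
Expected count = 1/2 × 260 = 130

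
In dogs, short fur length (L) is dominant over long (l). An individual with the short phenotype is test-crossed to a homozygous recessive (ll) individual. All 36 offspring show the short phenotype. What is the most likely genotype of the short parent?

Test cross: ? × ll
All offspring are short.
If the unknown parent were heterozygous (Ll), about half of 36 offspring would be long; none are. The unknown parent is most likely homozygous dominant (LL).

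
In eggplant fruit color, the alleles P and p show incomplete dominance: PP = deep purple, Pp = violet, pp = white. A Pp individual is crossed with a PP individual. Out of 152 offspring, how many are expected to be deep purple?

Punnett square for Pp × PP:
Offspring genotypes: 2 PP, 2 Pp
Phenotype counts: 2 deep purple, 2 violet
deep purple: 2 out of 4 → fraction 1/2
Expected count = 1/2 × 152 = 76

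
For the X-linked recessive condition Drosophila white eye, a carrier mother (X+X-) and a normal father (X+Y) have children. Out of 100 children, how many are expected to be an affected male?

Cross: X+X- × X+Y
Offspring: 1 X+X+, 1 X+Y, 1 X+X-, 1 X-Y
Probability of an affected male: 1/4
Expected count = 1/4 × 100 = 25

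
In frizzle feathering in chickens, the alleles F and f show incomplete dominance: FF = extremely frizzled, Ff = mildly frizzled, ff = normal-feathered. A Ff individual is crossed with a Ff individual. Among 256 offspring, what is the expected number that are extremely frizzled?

Punnett square for Ff × Ff:
Offspring genotypes: 1 FF, 2 Ff, 1 ff
Phenotype counts: 1 extremely frizzled, 2 mildly frizzled, 1 normal-feathered
extremely frizzled: 1 out of 4 → fraction 1/4
Expected count = 1/4 × 256 = 64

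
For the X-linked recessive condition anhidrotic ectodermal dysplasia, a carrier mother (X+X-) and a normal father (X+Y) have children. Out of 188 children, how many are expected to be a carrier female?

Cross: X+X- × X+Y
Offspring: 1 X+X+, 1 X+Y, 1 X+X-, 1 X-Y
Probability of a carrier female: 1/4
Expected count = 1/4 × 188 = 47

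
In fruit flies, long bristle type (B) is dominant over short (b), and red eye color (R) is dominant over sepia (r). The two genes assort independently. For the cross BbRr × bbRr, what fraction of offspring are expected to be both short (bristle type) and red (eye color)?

Dihybrid cross BbRr × bbRr — consider each gene separately:
bristle type: Bb × bb → 2 Bb, 2 bb → 2 B_ : 2 bb (out of 4)
eye color: Rr × Rr → 1 RR, 2 Rr, 1 rr → 3 R_ : 1 rr (out of 4)
Looking for: short (bb) and red (R_)
P(short) = 2/4, P(red) = 3/4
P(both) = 2/4 × 3/4 = 6/16 = 3/8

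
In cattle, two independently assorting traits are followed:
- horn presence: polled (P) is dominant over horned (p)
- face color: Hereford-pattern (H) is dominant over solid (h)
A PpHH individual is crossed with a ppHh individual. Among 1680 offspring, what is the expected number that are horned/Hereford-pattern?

Dihybrid cross PpHH × ppHh — consider each gene separately:
horn presence: Pp × pp → 2 Pp, 2 pp → 2 P_ : 2 pp (out of 4)
face color: HH × Hh → 2 HH, 2 Hh → 4 H_ (out of 4)
Combine (counts out of 4 × 4 = 16): polled/Hereford-pattern (P_H_) = 2×4 = 8; horned/Hereford-pattern (ppH_) = 2×4 = 8
Phenotype counts (out of 16): 8 polled/Hereford-pattern, 8 horned/Hereford-pattern
horned/Hereford-pattern: 8 out of 16 → fraction 1/2
Expected count = 1/2 × 1680 = 840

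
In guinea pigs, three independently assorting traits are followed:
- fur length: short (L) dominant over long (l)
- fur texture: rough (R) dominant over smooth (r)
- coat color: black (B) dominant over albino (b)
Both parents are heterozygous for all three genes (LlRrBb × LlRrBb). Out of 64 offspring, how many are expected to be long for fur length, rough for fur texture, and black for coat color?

Trihybrid cross: LlRrBb × LlRrBb
Each trait segregates independently with a 3:1 phenotypic ratio, so each gene contributes 3/4 (dominant) or 1/4 (recessive).
Target: long (fur length), rough (fur texture), black (coat color)
Probability = product of independent per-trait probabilities
= 1/4 × 3/4 × 3/4 = 9/64
Expected count = 9/64 × 64 = 9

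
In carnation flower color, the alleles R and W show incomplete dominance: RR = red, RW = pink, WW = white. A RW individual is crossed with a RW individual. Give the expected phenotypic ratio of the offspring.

Punnett square for RW × RW:
Offspring genotypes: 1 RR, 2 RW, 1 WW
Phenotype counts: 1 red, 2 pink, 1 white
Ratio: 1 red : 2 pink : 1 white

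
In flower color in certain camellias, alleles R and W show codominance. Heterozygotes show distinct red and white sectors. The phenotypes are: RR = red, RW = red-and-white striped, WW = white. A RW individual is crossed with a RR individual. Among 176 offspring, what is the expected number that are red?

Punnett square for RW × RR:
Offspring genotypes: 2 RR, 2 RW
Phenotype counts: 2 red, 2 red-and-white striped
red: 2 out of 4 → fraction 1/2
Expected count = 1/2 × 176 = 88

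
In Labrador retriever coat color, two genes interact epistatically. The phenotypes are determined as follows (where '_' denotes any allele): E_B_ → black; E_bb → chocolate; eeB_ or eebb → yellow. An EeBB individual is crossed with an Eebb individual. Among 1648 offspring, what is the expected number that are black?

Cross: EeBB × Eebb — consider each gene separately:
E gene: Ee × Ee → 1 EE, 2 Ee, 1 ee → 3 E_ : 1 ee (out of 4)
B gene: BB × bb → 4 Bb → 4 B_ (out of 4)
Genotype classes (out of 4 × 4 = 16): E_B_ = 3×4 = 12; eeB_ = 1×4 = 4
Apply the phenotype rules: E_B_ (12) → black; eeB_ (4) → yellow
Phenotype counts (out of 16): 12 black, 4 yellow
black: 12 out of 16 → fraction 3/4
Expected count = 3/4 × 1648 = 1236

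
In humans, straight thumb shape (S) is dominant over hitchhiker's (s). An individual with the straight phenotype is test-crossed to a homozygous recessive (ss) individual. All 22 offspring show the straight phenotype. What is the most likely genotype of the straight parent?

Test cross: ? × ss
All offspring are straight.
If the unknown parent were heterozygous (Ss), about half of 22 offspring would be hitchhiker's; none are. The unknown parent is most likely homozygous dominant (SS).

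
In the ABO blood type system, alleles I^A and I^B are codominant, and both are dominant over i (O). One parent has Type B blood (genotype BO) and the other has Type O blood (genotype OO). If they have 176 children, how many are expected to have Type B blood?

Cross: BO × OO
Possible offspring genotypes: 2 BO, 2 OO
Blood type counts: 2 Type B, 2 Type O
Probability of Type B: 2/4 = 1/2
Expected count = 1/2 × 176 = 88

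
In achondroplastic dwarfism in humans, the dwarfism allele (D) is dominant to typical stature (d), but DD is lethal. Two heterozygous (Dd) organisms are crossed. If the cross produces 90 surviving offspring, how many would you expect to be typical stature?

Cross: Dd × Dd
Punnett square offspring (before lethality): 1 DD, 2 Dd, 1 dd
The DD genotype is lethal (embryos die); surviving offspring: 2 Dd, 1 dd
typical stature: 1 out of 3 → fraction 1/3
Expected count = 1/3 × 90 = 30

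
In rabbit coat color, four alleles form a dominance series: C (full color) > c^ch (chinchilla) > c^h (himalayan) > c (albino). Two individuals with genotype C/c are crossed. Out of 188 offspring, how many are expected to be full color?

Cross: C/c × C/c
Allele dominance: C > c^ch > c^h > c
Offspring genotypes: 1 C/C, 2 C/c, 1 c/c
Phenotype counts: 3 full color, 1 albino
full color: 3 out of 4 → fraction 3/4
Expected count = 3/4 × 188 = 141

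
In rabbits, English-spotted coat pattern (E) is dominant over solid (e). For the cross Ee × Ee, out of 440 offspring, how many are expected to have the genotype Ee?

Punnett square for Ee × Ee:
Offspring genotypes: 1 EE, 2 Ee, 1 ee
Total offspring: 4
Count with target: 2
Probability: 2/4 = 1/2
Expected count = 1/2 × 440 = 220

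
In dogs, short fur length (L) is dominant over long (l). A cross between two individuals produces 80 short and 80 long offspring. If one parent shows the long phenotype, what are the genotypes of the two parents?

Observed offspring: 80 short, 80 long
The observed ratio simplifies to 1:1. One parent shows long, so its genotype must be ll. A 1:1 offspring split requires the other parent to be heterozygous (Ll).
Parent genotypes: ll × Ll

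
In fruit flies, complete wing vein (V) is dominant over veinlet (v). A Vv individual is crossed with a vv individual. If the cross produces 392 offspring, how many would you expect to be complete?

Punnett square for Vv × vv:
Offspring genotypes: 2 Vv, 2 vv
complete: 2, veinlet: 2
complete: 2 out of 4 → fraction 1/2
Expected count = 1/2 × 392 = 196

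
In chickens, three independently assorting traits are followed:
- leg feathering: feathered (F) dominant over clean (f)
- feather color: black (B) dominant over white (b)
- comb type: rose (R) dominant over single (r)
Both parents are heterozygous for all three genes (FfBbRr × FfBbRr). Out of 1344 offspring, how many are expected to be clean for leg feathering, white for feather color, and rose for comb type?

Trihybrid cross: FfBbRr × FfBbRr
Each trait segregates independently with a 3:1 phenotypic ratio, so each gene contributes 3/4 (dominant) or 1/4 (recessive).
Target: clean (leg feathering), white (feather color), rose (comb type)
Probability = product of independent per-trait probabilities
= 1/4 × 1/4 × 3/4 = 3/64
Expected count = 3/64 × 1344 = 63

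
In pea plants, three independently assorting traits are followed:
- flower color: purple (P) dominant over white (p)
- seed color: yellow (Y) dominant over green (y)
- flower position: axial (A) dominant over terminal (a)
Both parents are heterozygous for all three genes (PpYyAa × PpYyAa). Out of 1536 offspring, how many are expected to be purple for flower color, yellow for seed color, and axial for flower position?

Trihybrid cross: PpYyAa × PpYyAa
Each trait segregates independently with a 3:1 phenotypic ratio, so each gene contributes 3/4 (dominant) or 1/4 (recessive).
Target: purple (flower color), yellow (seed color), axial (flower position)
Probability = product of independent per-trait probabilities
= 3/4 × 3/4 × 3/4 = 27/64
Expected count = 27/64 × 1536 = 648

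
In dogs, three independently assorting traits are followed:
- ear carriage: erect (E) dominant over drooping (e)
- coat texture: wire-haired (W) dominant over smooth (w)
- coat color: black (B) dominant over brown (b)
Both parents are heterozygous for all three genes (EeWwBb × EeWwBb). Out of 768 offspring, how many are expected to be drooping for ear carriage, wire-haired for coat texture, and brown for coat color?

Trihybrid cross: EeWwBb × EeWwBb
Each trait segregates independently with a 3:1 phenotypic ratio, so each gene contributes 3/4 (dominant) or 1/4 (recessive).
Target: drooping (ear carriage), wire-haired (coat texture), brown (coat color)
Probability = product of independent per-trait probabilities
= 1/4 × 3/4 × 1/4 = 3/64
Expected count = 3/64 × 768 = 36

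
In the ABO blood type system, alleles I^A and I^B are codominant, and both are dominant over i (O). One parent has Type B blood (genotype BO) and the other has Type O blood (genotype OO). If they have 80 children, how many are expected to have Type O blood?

Cross: BO × OO
Possible offspring genotypes: 2 BO, 2 OO
Blood type counts: 2 Type B, 2 Type O
Probability of Type O: 2/4 = 1/2
Expected count = 1/2 × 80 = 40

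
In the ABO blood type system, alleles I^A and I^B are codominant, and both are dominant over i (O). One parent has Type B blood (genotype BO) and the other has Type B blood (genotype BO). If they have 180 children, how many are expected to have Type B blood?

Cross: BO × BO
Possible offspring genotypes: 1 BB, 2 BO, 1 OO
Blood type counts: 3 Type B, 1 Type O
Probability of Type B: 3/4
Expected count = 3/4 × 180 = 135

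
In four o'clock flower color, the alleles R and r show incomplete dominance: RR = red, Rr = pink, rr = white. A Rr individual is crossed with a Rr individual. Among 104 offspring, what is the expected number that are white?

Punnett square for Rr × Rr:
Offspring genotypes: 1 RR, 2 Rr, 1 rr
Phenotype counts: 1 red, 2 pink, 1 white
white: 1 out of 4 → fraction 1/4
Expected count = 1/4 × 104 = 26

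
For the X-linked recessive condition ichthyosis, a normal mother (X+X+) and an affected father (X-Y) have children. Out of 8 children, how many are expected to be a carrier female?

Cross: X+X+ × X-Y
Offspring: 2 X+X-, 2 X+Y
Probability of a carrier female: 2/4 = 1/2
Expected count = 1/2 × 8 = 4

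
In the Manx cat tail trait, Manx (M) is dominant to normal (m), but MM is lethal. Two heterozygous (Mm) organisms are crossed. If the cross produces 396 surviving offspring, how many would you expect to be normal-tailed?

Cross: Mm × Mm
Punnett square offspring (before lethality): 1 MM, 2 Mm, 1 mm
The MM genotype is lethal (embryos die); surviving offspring: 2 Mm, 1 mm
normal-tailed: 1 out of 3 → fraction 1/3
Expected count = 1/3 × 396 = 132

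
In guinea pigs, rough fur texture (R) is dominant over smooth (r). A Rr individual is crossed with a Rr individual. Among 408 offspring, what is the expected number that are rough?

Punnett square for Rr × Rr:
Offspring genotypes: 1 RR, 2 Rr, 1 rr
rough: 3, smooth: 1
rough: 3 out of 4 → fraction 3/4
Expected count = 3/4 × 408 = 306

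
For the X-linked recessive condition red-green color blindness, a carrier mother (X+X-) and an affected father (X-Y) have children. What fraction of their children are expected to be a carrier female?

Cross: X+X- × X-Y
Offspring: 1 X+X-, 1 X+Y, 1 X-X-, 1 X-Y
Probability of a carrier female: 1/4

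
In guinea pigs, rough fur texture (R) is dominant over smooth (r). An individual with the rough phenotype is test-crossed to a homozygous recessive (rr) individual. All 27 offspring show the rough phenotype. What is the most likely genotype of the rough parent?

Test cross: ? × rr
All offspring are rough.
If the unknown parent were heterozygous (Rr), about half of 27 offspring would be smooth; none are. The unknown parent is most likely homozygous dominant (RR).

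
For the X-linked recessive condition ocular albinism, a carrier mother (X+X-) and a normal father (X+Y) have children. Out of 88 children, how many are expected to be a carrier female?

Cross: X+X- × X+Y
Offspring: 1 X+X+, 1 X+Y, 1 X+X-, 1 X-Y
Probability of a carrier female: 1/4
Expected count = 1/4 × 88 = 22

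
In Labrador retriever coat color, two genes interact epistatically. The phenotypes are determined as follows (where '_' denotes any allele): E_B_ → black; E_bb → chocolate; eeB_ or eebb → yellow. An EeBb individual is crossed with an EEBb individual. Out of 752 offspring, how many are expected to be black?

Cross: EeBb × EEBb — consider each gene separately:
E gene: Ee × EE → 2 EE, 2 Ee → 4 E_ (out of 4)
B gene: Bb × Bb → 1 BB, 2 Bb, 1 bb → 3 B_ : 1 bb (out of 4)
Genotype classes (out of 4 × 4 = 16): E_B_ = 4×3 = 12; E_bb = 4×1 = 4
Apply the phenotype rules: E_B_ (12) → black; E_bb (4) → chocolate
Phenotype counts (out of 16): 12 black, 4 chocolate
black: 12 out of 16 → fraction 3/4
Expected count = 3/4 × 752 = 564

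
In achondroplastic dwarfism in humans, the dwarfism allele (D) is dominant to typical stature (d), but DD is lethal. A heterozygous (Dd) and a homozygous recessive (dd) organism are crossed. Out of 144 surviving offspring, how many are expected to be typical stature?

Cross: Dd × dd
Punnett square offspring (before lethality): 2 Dd, 2 dd
No DD offspring are produced in this cross.
typical stature: 2 out of 4 → fraction 1/2
Expected count = 1/2 × 144 = 72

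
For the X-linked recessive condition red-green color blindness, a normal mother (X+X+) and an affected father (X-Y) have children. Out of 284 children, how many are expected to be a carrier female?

Cross: X+X+ × X-Y
Offspring: 2 X+X-, 2 X+Y
Probability of a carrier female: 2/4 = 1/2
Expected count = 1/2 × 284 = 142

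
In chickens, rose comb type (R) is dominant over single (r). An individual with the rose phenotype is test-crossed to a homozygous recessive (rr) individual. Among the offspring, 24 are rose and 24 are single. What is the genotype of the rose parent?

Test cross: ? × rr
Offspring: 24 rose, 24 single — approximately 1:1.
A 1:1 ratio in a test cross indicates the unknown parent is heterozygous (Rr).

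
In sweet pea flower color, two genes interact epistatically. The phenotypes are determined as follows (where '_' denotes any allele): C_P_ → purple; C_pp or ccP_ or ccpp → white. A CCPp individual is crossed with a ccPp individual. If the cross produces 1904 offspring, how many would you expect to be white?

Cross: CCPp × ccPp — consider each gene separately:
C gene: CC × cc → 4 Cc → 4 C_ (out of 4)
P gene: Pp × Pp → 1 PP, 2 Pp, 1 pp → 3 P_ : 1 pp (out of 4)
Genotype classes (out of 4 × 4 = 16): C_P_ = 4×3 = 12; C_pp = 4×1 = 4
Apply the phenotype rules: C_P_ (12) → purple; C_pp (4) → white
Phenotype counts (out of 16): 12 purple, 4 white
white: 4 out of 16 → fraction 1/4
Expected count = 1/4 × 1904 = 476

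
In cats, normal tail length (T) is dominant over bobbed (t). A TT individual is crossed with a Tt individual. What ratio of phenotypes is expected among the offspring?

Punnett square for TT × Tt:
Offspring genotypes: 2 TT, 2 Tt
normal: 4, bobbed: 0
Ratio: all normal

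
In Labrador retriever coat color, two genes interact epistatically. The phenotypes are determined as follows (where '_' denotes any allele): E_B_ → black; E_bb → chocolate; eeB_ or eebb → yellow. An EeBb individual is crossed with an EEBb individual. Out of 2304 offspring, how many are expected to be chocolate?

Cross: EeBb × EEBb — consider each gene separately:
E gene: Ee × EE → 2 EE, 2 Ee → 4 E_ (out of 4)
B gene: Bb × Bb → 1 BB, 2 Bb, 1 bb → 3 B_ : 1 bb (out of 4)
Genotype classes (out of 4 × 4 = 16): E_B_ = 4×3 = 12; E_bb = 4×1 = 4
Apply the phenotype rules: E_B_ (12) → black; E_bb (4) → chocolate
Phenotype counts (out of 16): 12 black, 4 chocolate
chocolate: 4 out of 16 → fraction 1/4
Expected count = 1/4 × 2304 = 576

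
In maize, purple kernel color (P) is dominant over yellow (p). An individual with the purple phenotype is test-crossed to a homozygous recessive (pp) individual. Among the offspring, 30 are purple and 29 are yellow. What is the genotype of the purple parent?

Test cross: ? × pp
Offspring: 30 purple, 29 yellow — approximately 1:1.
A 1:1 ratio in a test cross indicates the unknown parent is heterozygous (Pp).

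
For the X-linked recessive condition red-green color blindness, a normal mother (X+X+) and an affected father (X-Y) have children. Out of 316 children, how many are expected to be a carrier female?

Cross: X+X+ × X-Y
Offspring: 2 X+X-, 2 X+Y
Probability of a carrier female: 2/4 = 1/2
Expected count = 1/2 × 316 = 158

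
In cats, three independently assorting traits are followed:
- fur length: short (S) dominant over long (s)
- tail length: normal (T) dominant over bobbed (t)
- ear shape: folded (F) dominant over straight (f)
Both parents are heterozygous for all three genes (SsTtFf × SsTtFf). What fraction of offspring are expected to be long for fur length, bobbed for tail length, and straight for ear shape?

Trihybrid cross: SsTtFf × SsTtFf
Each trait segregates independently with a 3:1 phenotypic ratio, so each gene contributes 3/4 (dominant) or 1/4 (recessive).
Target: long (fur length), bobbed (tail length), straight (ear shape)
Probability = product of independent per-trait probabilities
= 1/4 × 1/4 × 1/4 = 1/64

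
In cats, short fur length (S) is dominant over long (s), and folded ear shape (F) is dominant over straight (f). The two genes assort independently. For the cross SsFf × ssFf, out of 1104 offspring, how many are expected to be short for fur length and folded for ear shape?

Dihybrid cross SsFf × ssFf — consider each gene separately:
fur length: Ss × ss → 2 Ss, 2 ss → 2 S_ : 2 ss (out of 4)
ear shape: Ff × Ff → 1 FF, 2 Ff, 1 ff → 3 F_ : 1 ff (out of 4)
Looking for: short (S_) and folded (F_)
P(short) = 2/4, P(folded) = 3/4
P(both) = 2/4 × 3/4 = 6/16 = 3/8
Expected count = 3/8 × 1104 = 414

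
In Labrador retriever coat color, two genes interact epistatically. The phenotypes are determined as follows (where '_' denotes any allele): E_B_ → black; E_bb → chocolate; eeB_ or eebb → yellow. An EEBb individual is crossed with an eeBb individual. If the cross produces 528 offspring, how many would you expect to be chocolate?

Cross: EEBb × eeBb — consider each gene separately:
E gene: EE × ee → 4 Ee → 4 E_ (out of 4)
B gene: Bb × Bb → 1 BB, 2 Bb, 1 bb → 3 B_ : 1 bb (out of 4)
Genotype classes (out of 4 × 4 = 16): E_B_ = 4×3 = 12; E_bb = 4×1 = 4
Apply the phenotype rules: E_B_ (12) → black; E_bb (4) → chocolate
Phenotype counts (out of 16): 12 black, 4 chocolate
chocolate: 4 out of 16 → fraction 1/4
Expected count = 1/4 × 528 = 132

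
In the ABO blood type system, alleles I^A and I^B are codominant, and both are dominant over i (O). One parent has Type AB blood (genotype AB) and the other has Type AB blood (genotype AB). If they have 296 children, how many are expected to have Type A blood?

Cross: AB × AB
Possible offspring genotypes: 1 AA, 2 AB, 1 BB
Blood type counts: 1 Type A, 2 Type AB, 1 Type B
Probability of Type A: 1/4
Expected count = 1/4 × 296 = 74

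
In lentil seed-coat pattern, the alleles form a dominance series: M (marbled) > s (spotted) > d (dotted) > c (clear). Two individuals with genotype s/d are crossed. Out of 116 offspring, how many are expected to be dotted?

Cross: s/d × s/d
Allele dominance: M > s > d > c
Offspring genotypes: 1 s/s, 2 s/d, 1 d/d
Phenotype counts: 3 spotted, 1 dotted
dotted: 1 out of 4 → fraction 1/4
Expected count = 1/4 × 116 = 29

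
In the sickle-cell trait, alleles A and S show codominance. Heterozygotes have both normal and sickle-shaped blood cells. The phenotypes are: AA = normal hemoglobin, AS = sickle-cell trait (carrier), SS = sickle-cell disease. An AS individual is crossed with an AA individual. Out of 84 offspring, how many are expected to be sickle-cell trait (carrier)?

Punnett square for AS × AA:
Offspring genotypes: 2 AA, 2 AS
Phenotype counts: 2 normal hemoglobin, 2 sickle-cell trait (carrier)
sickle-cell trait (carrier): 2 out of 4 → fraction 1/2
Expected count = 1/2 × 84 = 42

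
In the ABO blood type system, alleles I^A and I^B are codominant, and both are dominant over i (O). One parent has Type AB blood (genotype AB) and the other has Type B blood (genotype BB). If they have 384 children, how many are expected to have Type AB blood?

Cross: AB × BB
Possible offspring genotypes: 2 AB, 2 BB
Blood type counts: 2 Type AB, 2 Type B
Probability of Type AB: 2/4 = 1/2
Expected count = 1/2 × 384 = 192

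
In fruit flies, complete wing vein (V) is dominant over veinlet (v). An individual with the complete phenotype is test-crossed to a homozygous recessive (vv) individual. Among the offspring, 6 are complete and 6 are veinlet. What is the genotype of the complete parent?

Test cross: ? × vv
Offspring: 6 complete, 6 veinlet — approximately 1:1.
A 1:1 ratio in a test cross indicates the unknown parent is heterozygous (Vv).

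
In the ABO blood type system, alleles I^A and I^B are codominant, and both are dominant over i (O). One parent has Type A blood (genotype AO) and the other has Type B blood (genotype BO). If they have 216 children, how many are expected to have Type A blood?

Cross: AO × BO
Possible offspring genotypes: 1 AB, 1 AO, 1 BO, 1 OO
Blood type counts: 1 Type AB, 1 Type A, 1 Type B, 1 Type O
Probability of Type A: 1/4
Expected count = 1/4 × 216 = 54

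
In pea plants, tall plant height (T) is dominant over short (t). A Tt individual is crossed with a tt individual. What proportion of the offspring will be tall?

Punnett square for Tt × tt:
Offspring genotypes: 2 Tt, 2 tt
tall: 2, short: 2
tall: 2 out of 4
Probability: 2/4 = 1/2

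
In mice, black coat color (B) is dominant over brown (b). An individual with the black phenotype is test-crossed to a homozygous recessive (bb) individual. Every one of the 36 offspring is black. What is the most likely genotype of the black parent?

Test cross: ? × bb
All offspring are black.
If the unknown parent were heterozygous (Bb), about half of 36 offspring would be brown; none are. The unknown parent is most likely homozygous dominant (BB).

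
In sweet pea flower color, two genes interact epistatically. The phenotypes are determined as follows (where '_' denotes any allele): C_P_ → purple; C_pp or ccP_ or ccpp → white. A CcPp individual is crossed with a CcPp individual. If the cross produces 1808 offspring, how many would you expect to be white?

Cross: CcPp × CcPp — consider each gene separately:
C gene: Cc × Cc → 1 CC, 2 Cc, 1 cc → 3 C_ : 1 cc (out of 4)
P gene: Pp × Pp → 1 PP, 2 Pp, 1 pp → 3 P_ : 1 pp (out of 4)
Genotype classes (out of 4 × 4 = 16): C_P_ = 3×3 = 9; C_pp = 3×1 = 3; ccP_ = 1×3 = 3; ccpp = 1×1 = 1
Apply the phenotype rules: C_P_ (9) → purple; C_pp (3) + ccP_ (3) + ccpp (1) → white
Phenotype counts (out of 16): 9 purple, 7 white
white: 7 out of 16 → fraction 7/16
Expected count = 7/16 × 1808 = 791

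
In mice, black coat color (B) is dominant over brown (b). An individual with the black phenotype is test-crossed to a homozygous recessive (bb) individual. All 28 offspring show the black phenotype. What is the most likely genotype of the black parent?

Test cross: ? × bb
All offspring are black.
If the unknown parent were heterozygous (Bb), about half of 28 offspring would be brown; none are. The unknown parent is most likely homozygous dominant (BB).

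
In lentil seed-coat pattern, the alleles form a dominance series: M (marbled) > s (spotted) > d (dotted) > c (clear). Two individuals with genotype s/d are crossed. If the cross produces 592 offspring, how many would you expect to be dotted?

Cross: s/d × s/d
Allele dominance: M > s > d > c
Offspring genotypes: 1 s/s, 2 s/d, 1 d/d
Phenotype counts: 3 spotted, 1 dotted
dotted: 1 out of 4 → fraction 1/4
Expected count = 1/4 × 592 = 148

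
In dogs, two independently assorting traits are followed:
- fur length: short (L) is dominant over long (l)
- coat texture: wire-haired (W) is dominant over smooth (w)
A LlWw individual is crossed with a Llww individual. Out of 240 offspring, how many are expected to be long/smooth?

Dihybrid cross LlWw × Llww — consider each gene separately:
fur length: Ll × Ll → 1 LL, 2 Ll, 1 ll → 3 L_ : 1 ll (out of 4)
coat texture: Ww × ww → 2 Ww, 2 ww → 2 W_ : 2 ww (out of 4)
Combine (counts out of 4 × 4 = 16): short/wire-haired (L_W_) = 3×2 = 6; short/smooth (L_ww) = 3×2 = 6; long/wire-haired (llW_) = 1×2 = 2; long/smooth (llww) = 1×2 = 2
Phenotype counts (out of 16): 6 short/wire-haired, 6 short/smooth, 2 long/wire-haired, 2 long/smooth
long/smooth: 2 out of 16 → fraction 1/8
Expected count = 1/8 × 240 = 30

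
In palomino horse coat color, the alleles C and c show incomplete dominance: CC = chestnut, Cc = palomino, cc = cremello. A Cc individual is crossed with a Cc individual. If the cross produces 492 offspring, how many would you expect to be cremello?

Punnett square for Cc × Cc:
Offspring genotypes: 1 CC, 2 Cc, 1 cc
Phenotype counts: 1 chestnut, 2 palomino, 1 cremello
cremello: 1 out of 4 → fraction 1/4
Expected count = 1/4 × 492 = 123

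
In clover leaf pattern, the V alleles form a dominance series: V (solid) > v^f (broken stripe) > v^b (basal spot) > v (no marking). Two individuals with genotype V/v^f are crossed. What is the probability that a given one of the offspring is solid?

Cross: V/v^f × V/v^f
Allele dominance: V > v^f > v^b > v
Offspring genotypes: 1 V/V, 2 V/v^f, 1 v^f/v^f
Phenotype counts: 3 solid, 1 broken stripe
solid: 3 out of 4
Probability: 3/4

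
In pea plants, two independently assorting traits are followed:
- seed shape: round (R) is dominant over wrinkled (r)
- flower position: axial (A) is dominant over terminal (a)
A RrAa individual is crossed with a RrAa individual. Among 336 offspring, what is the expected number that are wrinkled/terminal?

Dihybrid cross RrAa × RrAa — consider each gene separately:
seed shape: Rr × Rr → 1 RR, 2 Rr, 1 rr → 3 R_ : 1 rr (out of 4)
flower position: Aa × Aa → 1 AA, 2 Aa, 1 aa → 3 A_ : 1 aa (out of 4)
Combine (counts out of 4 × 4 = 16): round/axial (R_A_) = 3×3 = 9; round/terminal (R_aa) = 3×1 = 3; wrinkled/axial (rrA_) = 1×3 = 3; wrinkled/terminal (rraa) = 1×1 = 1
Phenotype counts (out of 16): 9 round/axial, 3 round/terminal, 3 wrinkled/axial, 1 wrinkled/terminal
wrinkled/terminal: 1 out of 16 → fraction 1/16
Expected count = 1/16 × 336 = 21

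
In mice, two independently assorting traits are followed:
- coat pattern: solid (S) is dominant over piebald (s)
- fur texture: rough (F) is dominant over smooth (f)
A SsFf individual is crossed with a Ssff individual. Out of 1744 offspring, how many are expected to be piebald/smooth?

Dihybrid cross SsFf × Ssff — consider each gene separately:
coat pattern: Ss × Ss → 1 SS, 2 Ss, 1 ss → 3 S_ : 1 ss (out of 4)
fur texture: Ff × ff → 2 Ff, 2 ff → 2 F_ : 2 ff (out of 4)
Combine (counts out of 4 × 4 = 16): solid/rough (S_F_) = 3×2 = 6; solid/smooth (S_ff) = 3×2 = 6; piebald/rough (ssF_) = 1×2 = 2; piebald/smooth (ssff) = 1×2 = 2
Phenotype counts (out of 16): 6 solid/rough, 6 solid/smooth, 2 piebald/rough, 2 piebald/smooth
piebald/smooth: 2 out of 16 → fraction 1/8
Expected count = 1/8 × 1744 = 218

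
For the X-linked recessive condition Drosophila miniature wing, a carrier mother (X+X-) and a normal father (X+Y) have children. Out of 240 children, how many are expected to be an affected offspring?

Cross: X+X- × X+Y
Offspring: 1 X+X+, 1 X+Y, 1 X+X-, 1 X-Y
Probability of an affected offspring: 1/4
Expected count = 1/4 × 240 = 60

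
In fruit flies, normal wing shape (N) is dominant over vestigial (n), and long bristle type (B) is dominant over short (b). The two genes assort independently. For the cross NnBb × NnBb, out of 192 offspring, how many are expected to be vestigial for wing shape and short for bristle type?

Dihybrid cross NnBb × NnBb — consider each gene separately:
wing shape: Nn × Nn → 1 NN, 2 Nn, 1 nn → 3 N_ : 1 nn (out of 4)
bristle type: Bb × Bb → 1 BB, 2 Bb, 1 bb → 3 B_ : 1 bb (out of 4)
Looking for: vestigial (nn) and short (bb)
P(vestigial) = 1/4, P(short) = 1/4
P(both) = 1/4 × 1/4 = 1/16
Expected count = 1/16 × 192 = 12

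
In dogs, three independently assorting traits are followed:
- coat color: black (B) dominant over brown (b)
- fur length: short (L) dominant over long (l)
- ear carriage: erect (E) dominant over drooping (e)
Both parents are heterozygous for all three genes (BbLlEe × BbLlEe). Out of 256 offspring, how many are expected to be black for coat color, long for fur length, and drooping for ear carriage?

Trihybrid cross: BbLlEe × BbLlEe
Each trait segregates independently with a 3:1 phenotypic ratio, so each gene contributes 3/4 (dominant) or 1/4 (recessive).
Target: black (coat color), long (fur length), drooping (ear carriage)
Probability = product of independent per-trait probabilities
= 3/4 × 1/4 × 1/4 = 3/64
Expected count = 3/64 × 256 = 12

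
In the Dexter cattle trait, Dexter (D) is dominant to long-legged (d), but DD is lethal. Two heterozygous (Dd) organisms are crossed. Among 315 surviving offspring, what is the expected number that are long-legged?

Cross: Dd × Dd
Punnett square offspring (before lethality): 1 DD, 2 Dd, 1 dd
The DD genotype is lethal (embryos die); surviving offspring: 2 Dd, 1 dd
long-legged: 1 out of 3 → fraction 1/3
Expected count = 1/3 × 315 = 105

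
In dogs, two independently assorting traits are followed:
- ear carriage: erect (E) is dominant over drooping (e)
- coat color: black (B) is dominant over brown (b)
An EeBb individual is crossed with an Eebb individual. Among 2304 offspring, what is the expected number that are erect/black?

Dihybrid cross EeBb × Eebb — consider each gene separately:
ear carriage: Ee × Ee → 1 EE, 2 Ee, 1 ee → 3 E_ : 1 ee (out of 4)
coat color: Bb × bb → 2 Bb, 2 bb → 2 B_ : 2 bb (out of 4)
Combine (counts out of 4 × 4 = 16): erect/black (E_B_) = 3×2 = 6; erect/brown (E_bb) = 3×2 = 6; drooping/black (eeB_) = 1×2 = 2; drooping/brown (eebb) = 1×2 = 2
Phenotype counts (out of 16): 6 erect/black, 6 erect/brown, 2 drooping/black, 2 drooping/brown
erect/black: 6 out of 16 → fraction 3/8
Expected count = 3/8 × 2304 = 864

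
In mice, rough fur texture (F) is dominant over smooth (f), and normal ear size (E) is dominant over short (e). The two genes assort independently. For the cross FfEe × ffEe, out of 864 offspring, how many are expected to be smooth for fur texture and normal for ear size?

Dihybrid cross FfEe × ffEe — consider each gene separately:
fur texture: Ff × ff → 2 Ff, 2 ff → 2 F_ : 2 ff (out of 4)
ear size: Ee × Ee → 1 EE, 2 Ee, 1 ee → 3 E_ : 1 ee (out of 4)
Looking for: smooth (ff) and normal (E_)
P(smooth) = 2/4, P(normal) = 3/4
P(both) = 2/4 × 3/4 = 6/16 = 3/8
Expected count = 3/8 × 864 = 324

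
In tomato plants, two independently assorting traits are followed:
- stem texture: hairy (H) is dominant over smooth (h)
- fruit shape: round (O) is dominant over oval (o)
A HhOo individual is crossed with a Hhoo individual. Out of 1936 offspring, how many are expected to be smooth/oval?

Dihybrid cross HhOo × Hhoo — consider each gene separately:
stem texture: Hh × Hh → 1 HH, 2 Hh, 1 hh → 3 H_ : 1 hh (out of 4)
fruit shape: Oo × oo → 2 Oo, 2 oo → 2 O_ : 2 oo (out of 4)
Combine (counts out of 4 × 4 = 16): hairy/round (H_O_) = 3×2 = 6; hairy/oval (H_oo) = 3×2 = 6; smooth/round (hhO_) = 1×2 = 2; smooth/oval (hhoo) = 1×2 = 2
Phenotype counts (out of 16): 6 hairy/round, 6 hairy/oval, 2 smooth/round, 2 smooth/oval
smooth/oval: 2 out of 16 → fraction 1/8
Expected count = 1/8 × 1936 = 242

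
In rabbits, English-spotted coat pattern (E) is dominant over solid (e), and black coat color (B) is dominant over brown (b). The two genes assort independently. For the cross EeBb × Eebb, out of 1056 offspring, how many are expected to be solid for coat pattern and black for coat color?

Dihybrid cross EeBb × Eebb — consider each gene separately:
coat pattern: Ee × Ee → 1 EE, 2 Ee, 1 ee → 3 E_ : 1 ee (out of 4)
coat color: Bb × bb → 2 Bb, 2 bb → 2 B_ : 2 bb (out of 4)
Looking for: solid (ee) and black (B_)
P(solid) = 1/4, P(black) = 2/4
P(both) = 1/4 × 2/4 = 2/16 = 1/8
Expected count = 1/8 × 1056 = 132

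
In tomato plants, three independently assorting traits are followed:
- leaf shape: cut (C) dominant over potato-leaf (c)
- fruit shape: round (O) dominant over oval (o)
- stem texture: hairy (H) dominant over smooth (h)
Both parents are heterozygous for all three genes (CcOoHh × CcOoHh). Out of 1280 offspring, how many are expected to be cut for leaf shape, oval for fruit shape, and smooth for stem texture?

Trihybrid cross: CcOoHh × CcOoHh
Each trait segregates independently with a 3:1 phenotypic ratio, so each gene contributes 3/4 (dominant) or 1/4 (recessive).
Target: cut (leaf shape), oval (fruit shape), smooth (stem texture)
Probability = product of independent per-trait probabilities
= 3/4 × 1/4 × 1/4 = 3/64
Expected count = 3/64 × 1280 = 60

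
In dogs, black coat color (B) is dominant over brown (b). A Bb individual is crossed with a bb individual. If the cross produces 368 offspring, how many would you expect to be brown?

Punnett square for Bb × bb:
Offspring genotypes: 2 Bb, 2 bb
black: 2, brown: 2
brown: 2 out of 4 → fraction 1/2
Expected count = 1/2 × 368 = 184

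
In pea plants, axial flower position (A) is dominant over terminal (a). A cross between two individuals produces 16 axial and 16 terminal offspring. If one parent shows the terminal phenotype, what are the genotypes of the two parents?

Observed offspring: 16 axial, 16 terminal
The observed ratio simplifies to 1:1. One parent shows terminal, so its genotype must be aa. A 1:1 offspring split requires the other parent to be heterozygous (Aa).
Parent genotypes: aa × Aa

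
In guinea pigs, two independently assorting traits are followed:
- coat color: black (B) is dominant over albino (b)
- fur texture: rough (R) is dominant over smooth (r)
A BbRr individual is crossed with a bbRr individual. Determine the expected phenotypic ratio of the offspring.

Dihybrid cross BbRr × bbRr — consider each gene separately:
coat color: Bb × bb → 2 Bb, 2 bb → 2 B_ : 2 bb (out of 4)
fur texture: Rr × Rr → 1 RR, 2 Rr, 1 rr → 3 R_ : 1 rr (out of 4)
Combine (counts out of 4 × 4 = 16): black/rough (B_R_) = 2×3 = 6; black/smooth (B_rr) = 2×1 = 2; albino/rough (bbR_) = 2×3 = 6; albino/smooth (bbrr) = 2×1 = 2
Phenotype counts (out of 16): 6 black/rough, 2 black/smooth, 6 albino/rough, 2 albino/smooth
Ratio: 3 black/rough : 1 black/smooth : 3 albino/rough : 1 albino/smooth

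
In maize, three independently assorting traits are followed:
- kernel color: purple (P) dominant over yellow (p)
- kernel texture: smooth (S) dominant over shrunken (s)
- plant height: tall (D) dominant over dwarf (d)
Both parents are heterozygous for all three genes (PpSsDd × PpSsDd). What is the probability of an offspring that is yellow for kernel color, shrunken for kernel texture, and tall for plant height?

Trihybrid cross: PpSsDd × PpSsDd
Each trait segregates independently with a 3:1 phenotypic ratio, so each gene contributes 3/4 (dominant) or 1/4 (recessive).
Target: yellow (kernel color), shrunken (kernel texture), tall (plant height)
Probability = product of independent per-trait probabilities
= 1/4 × 1/4 × 3/4 = 3/64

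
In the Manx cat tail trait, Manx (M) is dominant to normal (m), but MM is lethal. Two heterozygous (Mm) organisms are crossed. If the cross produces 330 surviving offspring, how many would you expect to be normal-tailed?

Cross: Mm × Mm
Punnett square offspring (before lethality): 1 MM, 2 Mm, 1 mm
The MM genotype is lethal (embryos die); surviving offspring: 2 Mm, 1 mm
normal-tailed: 1 out of 3 → fraction 1/3
Expected count = 1/3 × 330 = 110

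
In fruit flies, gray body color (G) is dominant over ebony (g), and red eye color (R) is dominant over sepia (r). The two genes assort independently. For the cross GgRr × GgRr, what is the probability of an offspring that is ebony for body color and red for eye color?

Dihybrid cross GgRr × GgRr — consider each gene separately:
body color: Gg × Gg → 1 GG, 2 Gg, 1 gg → 3 G_ : 1 gg (out of 4)
eye color: Rr × Rr → 1 RR, 2 Rr, 1 rr → 3 R_ : 1 rr (out of 4)
Looking for: ebony (gg) and red (R_)
P(ebony) = 1/4, P(red) = 3/4
P(both) = 1/4 × 3/4 = 3/16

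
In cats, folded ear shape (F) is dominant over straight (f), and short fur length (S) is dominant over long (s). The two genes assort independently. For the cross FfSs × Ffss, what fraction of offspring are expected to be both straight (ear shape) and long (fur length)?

Dihybrid cross FfSs × Ffss — consider each gene separately:
ear shape: Ff × Ff → 1 FF, 2 Ff, 1 ff → 3 F_ : 1 ff (out of 4)
fur length: Ss × ss → 2 Ss, 2 ss → 2 S_ : 2 ss (out of 4)
Looking for: straight (ff) and long (ss)
P(straight) = 1/4, P(long) = 2/4
P(both) = 1/4 × 2/4 = 2/16 = 1/8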